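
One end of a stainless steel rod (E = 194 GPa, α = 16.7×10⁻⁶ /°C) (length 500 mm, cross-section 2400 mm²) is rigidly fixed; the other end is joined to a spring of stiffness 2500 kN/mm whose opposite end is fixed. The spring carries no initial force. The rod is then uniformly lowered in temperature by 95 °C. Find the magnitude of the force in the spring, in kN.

If the spring were absent the rod would shorten by αΔT L = 16.7×10⁻⁶ × 95 × 500 = 0.7933 mm.
Let P be the tensile force in the spring. The rod extends elastically by PL/(AE) and the spring stretches by P/k; together these equal δ_free.
P [ L/(AE) + 1/k ] = δ_free → P [ 500/(2400×194×10³) + 1/(2500×10³) ] = 0.7933.
P = 0.7933 / 1.474×10⁻⁶ = 538200 N.

P ≈ 538 kN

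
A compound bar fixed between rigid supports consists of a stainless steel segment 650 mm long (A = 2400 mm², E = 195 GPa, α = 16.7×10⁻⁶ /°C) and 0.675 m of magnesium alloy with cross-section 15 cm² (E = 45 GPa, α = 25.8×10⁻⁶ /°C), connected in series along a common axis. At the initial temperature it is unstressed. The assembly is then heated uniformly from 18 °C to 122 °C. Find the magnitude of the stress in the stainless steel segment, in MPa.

σ ≈ 108 MPa (compressive)

With the walls removed the bar would change length by δ_free = Σ αᵢΔT Lᵢ = 16.7×10⁻⁶×104×650 + 25.8×10⁻⁶×104×675 = 2.94 mm.
The rigid supports impose zero overall length change; the single axial force P common to all segments must satisfy P Σ Lᵢ/(AᵢEᵢ) = δ_free.
Σ Lᵢ/(AᵢEᵢ) = 650/(2400×195×10³) + 675/(1500×45×10³) = 1.139×10⁻⁵ mm/N.
So P = 2.94 / 1.139×10⁻⁵ = 258.2 kN, compressive.
σ_{stainless steel} = P / A = 258200 / 2400 = 107.6 MPa.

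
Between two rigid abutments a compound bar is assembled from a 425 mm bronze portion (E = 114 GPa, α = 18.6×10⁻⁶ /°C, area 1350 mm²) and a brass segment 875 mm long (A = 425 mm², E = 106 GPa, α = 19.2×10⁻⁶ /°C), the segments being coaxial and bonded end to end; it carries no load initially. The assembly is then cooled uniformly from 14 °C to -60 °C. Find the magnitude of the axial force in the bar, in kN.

P ≈ 82.4 kN (tensile)

If the supports were absent, the total length change would be Σ αᵢΔT Lᵢ = 18.6×10⁻⁶×74×425 + 19.2×10⁻⁶×74×875 = 1.828 mm.
Since the ends are fixed, an axial force P builds up, equal in every segment, with P · Σ Lᵢ/(AᵢEᵢ) = δ_free.
Σ Lᵢ/(AᵢEᵢ) = 425/(1350×114×10³) + 875/(425×106×10³) = 2.218×10⁻⁵ mm/N.
So P = 1.828 / 2.218×10⁻⁵ = 82.41 kN, tensile.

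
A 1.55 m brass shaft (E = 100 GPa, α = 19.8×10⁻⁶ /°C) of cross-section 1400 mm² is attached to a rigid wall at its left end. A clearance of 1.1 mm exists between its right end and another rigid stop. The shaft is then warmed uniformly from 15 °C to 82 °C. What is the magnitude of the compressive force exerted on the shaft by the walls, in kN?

Free thermal elongation = αΔT L = 19.8×10⁻⁶ × 67 × 1550 = 2.056 mm.
This exceeds the 1.1 mm gap, so the wall pushes back. The portion of expansion that must be recovered elastically is δ_free − gap = 2.056 − 1.1 = 0.9562 mm.
That suppressed elongation corresponds to σ = E·Δ/L = 100×10³ × 0.9562/1550 = 61.69 MPa.
P = σA = 61.69 × 1400 = 86.37 kN.

P ≈ 86.4 kN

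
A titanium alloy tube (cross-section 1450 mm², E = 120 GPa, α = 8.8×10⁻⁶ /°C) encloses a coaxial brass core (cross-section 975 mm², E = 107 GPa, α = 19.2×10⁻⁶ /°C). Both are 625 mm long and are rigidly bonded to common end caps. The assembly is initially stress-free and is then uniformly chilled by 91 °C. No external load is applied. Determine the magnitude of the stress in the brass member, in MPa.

The brass has the larger α, so on cooling it would change length more than the titanium alloy if both were free. The rigid plates force a common final length, so the brass is put into tension and the titanium alloy into compression, with equal and opposite forces P (no external load).
Equating the net (thermal + elastic) strains gives |α₁ − α₂|·ΔT = P·[1/(A₁E₁) + 1/(A₂E₂)].
|α₁ − α₂|·ΔT = 10.4×10⁻⁶ × 91 = 0.0009464.
1/(A₁E₁) + 1/(A₂E₂) = 1/(1450×120×10³) + 1/(975×107×10³) = 1.533×10⁻⁸ N⁻¹.
So P = 0.0009464 / 1.533×10⁻⁸ = 61.72 kN.
σ_{brass} = P/A₂ = 61720/975 = 63.31 MPa, tensile.

σ ≈ 63.3 MPa (tensile)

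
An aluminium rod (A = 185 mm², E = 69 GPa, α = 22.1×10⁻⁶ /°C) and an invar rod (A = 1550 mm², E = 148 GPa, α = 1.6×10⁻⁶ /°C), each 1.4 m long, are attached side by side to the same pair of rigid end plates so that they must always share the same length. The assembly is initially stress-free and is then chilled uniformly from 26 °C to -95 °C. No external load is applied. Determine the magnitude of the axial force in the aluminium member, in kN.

The aluminium has the larger α, so on cooling it would change length more than the invar if both were free. The rigid plates force a common final length, so the aluminium is put into tension and the invar into compression, with equal and opposite forces P (no external load).
Setting the final lengths equal and cancelling L: (α₁ − α₂)ΔT = P/(A₁E₁) + P/(A₂E₂).
|α₁ − α₂|·ΔT = 20.5×10⁻⁶ × 121 = 0.002481.
1/(A₁E₁) + 1/(A₂E₂) = 1/(185×69×10³) + 1/(1550×148×10³) = 8.27×10⁻⁸ N⁻¹.
So P = 0.002481 / 8.27×10⁻⁸ = 29.99 kN.

P ≈ 30 kN (tensile in the aluminium)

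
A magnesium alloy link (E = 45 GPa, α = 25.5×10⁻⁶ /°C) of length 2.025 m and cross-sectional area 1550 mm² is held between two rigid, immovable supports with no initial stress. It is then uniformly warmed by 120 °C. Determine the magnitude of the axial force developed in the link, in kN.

P ≈ 213 kN (compressive)

The ends cannot move, so σ = EαΔT = 45×10³ × 25.5×10⁻⁶ × 120 = 137.7 MPa.
P = AEαΔT = 1550 × 45×10³ × 25.5×10⁻⁶ × 120 = 213.4 kN (compressive).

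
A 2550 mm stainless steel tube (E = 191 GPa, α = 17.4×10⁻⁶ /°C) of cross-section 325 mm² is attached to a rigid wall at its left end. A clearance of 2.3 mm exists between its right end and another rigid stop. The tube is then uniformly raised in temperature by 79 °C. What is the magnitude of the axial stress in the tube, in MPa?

Unrestrained expansion: δ_free = αΔT L = 17.4×10⁻⁶ × 79 × 2550 = 3.505 mm.
The gap closes (δ_free > 2.3 mm) and the wall then resists a further 3.505 − 2.3 = 1.205 mm of expansion.
That suppressed elongation corresponds to σ = E·Δ/L = 191×10³ × 1.205/2550 = 90.27 MPa.

σ ≈ 90.3 MPa (compressive)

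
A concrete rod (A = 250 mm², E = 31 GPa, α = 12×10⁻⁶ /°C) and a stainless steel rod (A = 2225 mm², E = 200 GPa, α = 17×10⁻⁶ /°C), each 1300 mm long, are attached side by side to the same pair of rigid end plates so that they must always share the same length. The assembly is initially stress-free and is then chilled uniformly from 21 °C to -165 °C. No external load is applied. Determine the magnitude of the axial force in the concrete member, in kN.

The stainless steel has the larger α, so on cooling it would change length more than the concrete if both were free. The rigid plates force a common final length, so the stainless steel is put into tension and the concrete into compression, with equal and opposite forces P (no external load).
Compatibility of the two members (thermal + elastic change equal): (α₁ − α₂)ΔT = P·[1/(A₁E₁) + 1/(A₂E₂)].
|α₁ − α₂|·ΔT = 5×10⁻⁶ × 186 = 0.00093.
1/(A₁E₁) + 1/(A₂E₂) = 1/(250×31×10³) + 1/(2225×200×10³) = 1.313×10⁻⁷ N⁻¹.
So P = 0.00093 / 1.313×10⁻⁷ = 7.084 kN.

P ≈ 7.08 kN (compressive in the concrete)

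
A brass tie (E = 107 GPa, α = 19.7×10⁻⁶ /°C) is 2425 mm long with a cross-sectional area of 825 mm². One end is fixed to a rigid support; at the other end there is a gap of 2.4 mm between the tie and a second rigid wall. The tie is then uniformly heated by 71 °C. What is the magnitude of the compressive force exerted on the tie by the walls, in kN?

Unrestrained expansion: δ_free = αΔT L = 19.7×10⁻⁶ × 71 × 2425 = 3.392 mm.
After closing the 2.4 mm clearance, 3.392 − 2.4 = 0.9918 mm of expansion remains to be suppressed by the wall.
Compatibility: PL/(AE) = 0.9918 mm, so σ = P/A = E × (0.9918/2425) = 43.76 MPa.
P = σA = 43.76 × 825 = 36.11 kN.

P ≈ 36.1 kN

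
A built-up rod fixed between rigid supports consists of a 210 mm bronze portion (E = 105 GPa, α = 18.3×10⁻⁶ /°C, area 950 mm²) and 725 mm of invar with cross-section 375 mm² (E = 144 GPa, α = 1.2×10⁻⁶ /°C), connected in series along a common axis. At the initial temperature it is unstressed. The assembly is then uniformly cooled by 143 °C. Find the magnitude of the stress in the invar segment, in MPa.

If the supports were absent, the total length change would be Σ αᵢΔT Lᵢ = 18.3×10⁻⁶×143×210 + 1.2×10⁻⁶×143×725 = 0.674 mm.
The rigid supports impose zero overall length change; the single axial force P common to all segments must satisfy P Σ Lᵢ/(AᵢEᵢ) = δ_free.
Σ Lᵢ/(AᵢEᵢ) = 210/(950×105×10³) + 725/(375×144×10³) = 1.553×10⁻⁵ mm/N.
P = 0.674 / 1.553×10⁻⁵ = 43390 N = 43.39 kN, tensile.
σ_{invar} = P / A = 43390 / 375 = 115.7 MPa.

σ ≈ 116 MPa (tensile)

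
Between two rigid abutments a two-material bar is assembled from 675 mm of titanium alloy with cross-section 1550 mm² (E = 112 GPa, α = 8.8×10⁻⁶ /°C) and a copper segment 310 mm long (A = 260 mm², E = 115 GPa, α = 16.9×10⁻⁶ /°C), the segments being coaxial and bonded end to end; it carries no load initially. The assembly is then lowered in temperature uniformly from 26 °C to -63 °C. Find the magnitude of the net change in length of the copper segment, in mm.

|ΔL| ≈ 0.257 mm

With the walls removed the bar would change length by δ_free = Σ αᵢΔT Lᵢ = 8.8×10⁻⁶×89×675 + 16.9×10⁻⁶×89×310 = 0.9949 mm.
Since the ends are fixed, an axial force P builds up, equal in every segment, with P · Σ Lᵢ/(AᵢEᵢ) = δ_free.
The series flexibility is Σ Lᵢ/(AᵢEᵢ) = 675/(1550×112×10³) + 310/(260×115×10³) = 1.426×10⁻⁵ mm/N.
P = 0.9949 / 1.426×10⁻⁵ = 69790 N = 69.79 kN, tensile.
For the copper segment, free thermal change = 16.9×10⁻⁶×89×310 = 0.4663 mm and elastic change from P = 69790×310/(260×115×10³) = 0.7236 mm; these oppose, so the net change is 0.257 mm (segment lengthens).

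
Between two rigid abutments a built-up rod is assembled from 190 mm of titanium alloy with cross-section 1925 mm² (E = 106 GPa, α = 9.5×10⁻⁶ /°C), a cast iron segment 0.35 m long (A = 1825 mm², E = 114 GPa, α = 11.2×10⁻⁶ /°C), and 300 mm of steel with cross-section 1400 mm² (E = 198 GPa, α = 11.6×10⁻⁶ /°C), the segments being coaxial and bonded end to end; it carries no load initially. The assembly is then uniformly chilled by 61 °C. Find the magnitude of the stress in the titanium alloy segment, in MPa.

Free thermal contraction of the whole bar: Σ αᵢΔT Lᵢ = 9.5×10⁻⁶×61×190 + 11.2×10⁻⁶×61×350 + 11.6×10⁻⁶×61×300 = 0.5615 mm.
Since the ends are fixed, an axial force P builds up, equal in every segment, with P · Σ Lᵢ/(AᵢEᵢ) = δ_free.
The series flexibility is Σ Lᵢ/(AᵢEᵢ) = 190/(1925×106×10³) + 350/(1825×114×10³) + 300/(1400×198×10³) = 3.696×10⁻⁶ mm/N.
Hence P = δ_free / Σ(L/AE) = 0.5615/3.696×10⁻⁶ = 151.9 kN (tensile).
σ_{titanium alloy} = P / A = 151900 / 1925 = 78.93 MPa.

σ ≈ 78.9 MPa (tensile)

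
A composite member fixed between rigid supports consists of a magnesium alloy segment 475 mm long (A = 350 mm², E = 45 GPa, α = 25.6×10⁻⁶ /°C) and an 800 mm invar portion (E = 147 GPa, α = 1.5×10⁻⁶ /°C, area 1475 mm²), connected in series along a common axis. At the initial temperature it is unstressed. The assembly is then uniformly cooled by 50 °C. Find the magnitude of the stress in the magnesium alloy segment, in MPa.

If the supports were absent, the total length change would be Σ αᵢΔT Lᵢ = 25.6×10⁻⁶×50×475 + 1.5×10⁻⁶×50×800 = 0.668 mm.
Since the ends are fixed, an axial force P builds up, equal in every segment, with P · Σ Lᵢ/(AᵢEᵢ) = δ_free.
The series flexibility is Σ Lᵢ/(AᵢEᵢ) = 475/(350×45×10³) + 800/(1475×147×10³) = 3.385×10⁻⁵ mm/N.
P = 0.668 / 3.385×10⁻⁵ = 19740 N = 19.74 kN, tensile.
σ_{magnesium alloy} = P / A = 19740 / 350 = 56.39 MPa.

σ ≈ 56.4 MPa (tensile)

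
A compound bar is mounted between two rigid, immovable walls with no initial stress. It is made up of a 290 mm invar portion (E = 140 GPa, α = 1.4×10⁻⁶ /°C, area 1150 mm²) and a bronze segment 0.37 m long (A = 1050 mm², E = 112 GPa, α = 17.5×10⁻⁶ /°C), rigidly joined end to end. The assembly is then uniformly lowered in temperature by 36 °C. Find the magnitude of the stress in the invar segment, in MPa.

σ ≈ 43.5 MPa (tensile)

Free thermal contraction of the whole bar: Σ αᵢΔT Lᵢ = 1.4×10⁻⁶×36×290 + 17.5×10⁻⁶×36×370 = 0.2477 mm.
Since the ends are fixed, an axial force P builds up, equal in every segment, with P · Σ Lᵢ/(AᵢEᵢ) = δ_free.
The series flexibility is Σ Lᵢ/(AᵢEᵢ) = 290/(1150×140×10³) + 370/(1050×112×10³) = 4.948×10⁻⁶ mm/N.
Hence P = δ_free / Σ(L/AE) = 0.2477/4.948×10⁻⁶ = 50.07 kN (tensile).
σ_{invar} = P / A = 50070 / 1150 = 43.54 MPa.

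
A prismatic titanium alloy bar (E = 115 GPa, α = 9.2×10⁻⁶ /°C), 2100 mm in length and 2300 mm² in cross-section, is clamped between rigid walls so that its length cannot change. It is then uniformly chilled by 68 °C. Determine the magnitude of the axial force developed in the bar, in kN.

P ≈ 165 kN (tensile)

Full restraint means ε = 0, so the stress is σ = EαΔT = 115×10³ × 9.2×10⁻⁶ × 68 = 71.94 MPa.
Then P = σA = 71.94 × 2300 mm² = 165.5 kN, tensile.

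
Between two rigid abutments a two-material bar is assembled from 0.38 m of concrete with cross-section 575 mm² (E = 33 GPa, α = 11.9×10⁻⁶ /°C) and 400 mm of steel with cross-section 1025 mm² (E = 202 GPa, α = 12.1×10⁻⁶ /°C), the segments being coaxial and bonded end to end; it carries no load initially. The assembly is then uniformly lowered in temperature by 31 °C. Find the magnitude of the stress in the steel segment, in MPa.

σ ≈ 12.9 MPa (tensile)

Free thermal contraction of the whole bar: Σ αᵢΔT Lᵢ = 11.9×10⁻⁶×31×380 + 12.1×10⁻⁶×31×400 = 0.2902 mm.
The rigid supports impose zero overall length change; the single axial force P common to all segments must satisfy P Σ Lᵢ/(AᵢEᵢ) = δ_free.
The series flexibility is Σ Lᵢ/(AᵢEᵢ) = 380/(575×33×10³) + 400/(1025×202×10³) = 2.196×10⁻⁵ mm/N.
So P = 0.2902 / 2.196×10⁻⁵ = 13.22 kN, tensile.
σ_{steel} = P / A = 13220 / 1025 = 12.89 MPa.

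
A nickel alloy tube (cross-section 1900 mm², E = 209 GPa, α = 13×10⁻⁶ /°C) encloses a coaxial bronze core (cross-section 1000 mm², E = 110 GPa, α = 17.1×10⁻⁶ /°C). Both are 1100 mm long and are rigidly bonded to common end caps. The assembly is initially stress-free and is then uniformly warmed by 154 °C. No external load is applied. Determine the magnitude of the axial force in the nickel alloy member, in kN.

The bronze has the larger α, so on heating it would change length more than the nickel alloy if both were free. The rigid plates force a common final length, so the bronze is put into compression and the nickel alloy into tension, with equal and opposite forces P (no external load).
Compatibility of the two members (thermal + elastic change equal): (α₁ − α₂)ΔT = P·[1/(A₁E₁) + 1/(A₂E₂)].
|α₁ − α₂|·ΔT = 4.1×10⁻⁶ × 154 = 0.0006314.
1/(A₁E₁) + 1/(A₂E₂) = 1/(1900×209×10³) + 1/(1000×110×10³) = 1.161×10⁻⁸ N⁻¹.
P = 0.0006314 / 1.161×10⁻⁸ = 54390 N = 54.39 kN.

P ≈ 54.4 kN (tensile in the nickel alloy)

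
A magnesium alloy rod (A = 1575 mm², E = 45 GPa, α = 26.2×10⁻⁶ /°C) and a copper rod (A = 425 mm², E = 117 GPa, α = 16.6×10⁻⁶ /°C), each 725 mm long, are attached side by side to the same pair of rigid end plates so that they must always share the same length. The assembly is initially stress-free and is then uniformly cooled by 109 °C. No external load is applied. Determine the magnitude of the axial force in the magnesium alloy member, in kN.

P ≈ 30.6 kN (tensile in the magnesium alloy)

Equilibrium of a rigid end plate with no external load gives equal and opposite internal forces ±P in the two members. Since α_{magnesium alloy} > α_{copper}, cooling drives the magnesium alloy into tension and the copper into compression.
Setting the final lengths equal and cancelling L: (α₁ − α₂)ΔT = P/(A₁E₁) + P/(A₂E₂).
|α₁ − α₂|·ΔT = 9.6×10⁻⁶ × 109 = 0.001046.
1/(A₁E₁) + 1/(A₂E₂) = 1/(1575×45×10³) + 1/(425×117×10³) = 3.422×10⁻⁸ N⁻¹.
So P = 0.001046 / 3.422×10⁻⁸ = 30.58 kN.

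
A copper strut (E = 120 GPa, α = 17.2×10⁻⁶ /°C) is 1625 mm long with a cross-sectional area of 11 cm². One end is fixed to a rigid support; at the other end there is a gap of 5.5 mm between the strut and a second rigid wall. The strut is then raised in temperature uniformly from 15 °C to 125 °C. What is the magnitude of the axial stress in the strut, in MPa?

σ ≈ 0 MPa

Free thermal elongation = αΔT L = 17.2×10⁻⁶ × 110 × 1625 = 3.074 mm.
This is smaller than the 5.5 mm clearance, so the strut expands freely without reaching the stop — the stress is zero.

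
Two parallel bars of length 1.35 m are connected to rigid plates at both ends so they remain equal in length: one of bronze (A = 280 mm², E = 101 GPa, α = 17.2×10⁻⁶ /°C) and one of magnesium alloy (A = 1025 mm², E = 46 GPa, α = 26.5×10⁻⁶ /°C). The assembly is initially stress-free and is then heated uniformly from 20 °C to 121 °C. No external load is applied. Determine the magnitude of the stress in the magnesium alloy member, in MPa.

Equilibrium of a rigid end plate with no external load gives equal and opposite internal forces ±P in the two members. Since α_{magnesium alloy} > α_{bronze}, heating drives the magnesium alloy into compression and the bronze into tension.
Setting the final lengths equal and cancelling L: (α₁ − α₂)ΔT = P/(A₁E₁) + P/(A₂E₂).
|α₁ − α₂|·ΔT = 9.3×10⁻⁶ × 101 = 0.0009393.
1/(A₁E₁) + 1/(A₂E₂) = 1/(280×101×10³) + 1/(1025×46×10³) = 5.657×10⁻⁸ N⁻¹.
So P = 0.0009393 / 5.657×10⁻⁸ = 16.6 kN.
σ_{magnesium alloy} = P/A₂ = 16600/1025 = 16.2 MPa, compressive.

σ ≈ 16.2 MPa (compressive)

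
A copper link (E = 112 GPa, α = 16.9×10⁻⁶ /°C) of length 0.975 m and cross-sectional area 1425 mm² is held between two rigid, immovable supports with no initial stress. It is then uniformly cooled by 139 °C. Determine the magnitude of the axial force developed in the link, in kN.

Full restraint means ε = 0, so the stress is σ = EαΔT = 112×10³ × 16.9×10⁻⁶ × 139 = 263.1 MPa.
P = AEαΔT = 1425 × 112×10³ × 16.9×10⁻⁶ × 139 = 374.9 kN (tensile).

P ≈ 375 kN (tensile)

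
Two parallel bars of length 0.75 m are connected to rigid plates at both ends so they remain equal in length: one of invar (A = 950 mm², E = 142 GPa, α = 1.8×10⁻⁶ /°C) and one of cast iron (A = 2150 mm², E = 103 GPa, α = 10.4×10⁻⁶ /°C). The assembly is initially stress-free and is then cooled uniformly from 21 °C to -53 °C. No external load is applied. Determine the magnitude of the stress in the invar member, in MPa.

σ ≈ 56.2 MPa (compressive)

The cast iron has the larger α, so on cooling it would change length more than the invar if both were free. The rigid plates force a common final length, so the cast iron is put into tension and the invar into compression, with equal and opposite forces P (no external load).
Compatibility of the two members (thermal + elastic change equal): (α₁ − α₂)ΔT = P·[1/(A₁E₁) + 1/(A₂E₂)].
|α₁ − α₂|·ΔT = 8.6×10⁻⁶ × 74 = 0.0006364.
1/(A₁E₁) + 1/(A₂E₂) = 1/(950×142×10³) + 1/(2150×103×10³) = 1.193×10⁻⁸ N⁻¹.
So P = 0.0006364 / 1.193×10⁻⁸ = 53.35 kN.
σ_{invar} = P/A₁ = 53350/950 = 56.16 MPa, compressive.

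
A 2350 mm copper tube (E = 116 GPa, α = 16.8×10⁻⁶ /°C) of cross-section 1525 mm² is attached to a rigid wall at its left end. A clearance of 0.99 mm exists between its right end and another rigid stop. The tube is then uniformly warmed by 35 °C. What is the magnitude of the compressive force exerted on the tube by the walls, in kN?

If the wall were absent the tube would grow by αΔT L = 16.8×10⁻⁶ × 35 × 2350 = 1.382 mm.
The gap closes (δ_free > 0.99 mm) and the wall then resists a further 1.382 − 0.99 = 0.3918 mm of expansion.
Compatibility: PL/(AE) = 0.3918 mm, so σ = P/A = E × (0.3918/2350) = 19.34 MPa.
P = σA = 19.34 × 1525 = 29.49 kN.

P ≈ 29.5 kN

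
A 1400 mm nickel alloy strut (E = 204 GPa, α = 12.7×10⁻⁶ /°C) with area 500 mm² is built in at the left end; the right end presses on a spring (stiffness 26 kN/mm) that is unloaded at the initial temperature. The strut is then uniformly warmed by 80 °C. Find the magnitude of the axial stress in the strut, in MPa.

σ ≈ 54.5 MPa (compressive)

If the spring were absent the strut would lengthen by αΔT L = 12.7×10⁻⁶ × 80 × 1400 = 1.422 mm.
With a force P in the spring, the elastic change of the strut is PL/(AE) and that of the spring is P/k; compatibility requires their sum to equal δ_free.
P [ L/(AE) + 1/k ] = δ_free → P [ 1400/(500×204×10³) + 1/(26×10³) ] = 1.422.
P = 1.422 / 5.219×10⁻⁵ = 27260 N.
σ = P/A = 27260/500 = 54.51 MPa.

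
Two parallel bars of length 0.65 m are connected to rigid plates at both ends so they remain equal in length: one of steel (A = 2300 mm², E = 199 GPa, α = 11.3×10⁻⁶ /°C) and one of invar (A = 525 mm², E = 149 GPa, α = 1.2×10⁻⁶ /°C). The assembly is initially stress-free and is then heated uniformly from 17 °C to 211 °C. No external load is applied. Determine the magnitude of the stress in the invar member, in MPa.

Both members must finish at the same length. With the larger α, the steel tends to over-expand; the plates restrain it, putting the steel in compression and the invar in tension. With no external load the two internal forces are equal and opposite, magnitude P.
Setting the final lengths equal and cancelling L: (α₁ − α₂)ΔT = P/(A₁E₁) + P/(A₂E₂).
|α₁ − α₂|·ΔT = 10.1×10⁻⁶ × 194 = 0.001959.
1/(A₁E₁) + 1/(A₂E₂) = 1/(2300×199×10³) + 1/(525×149×10³) = 1.497×10⁻⁸ N⁻¹.
P = 0.001959 / 1.497×10⁻⁸ = 130900 N = 130.9 kN.
σ_{invar} = P/A₂ = 130900/525 = 249.3 MPa, tensile.

σ ≈ 249 MPa (tensile)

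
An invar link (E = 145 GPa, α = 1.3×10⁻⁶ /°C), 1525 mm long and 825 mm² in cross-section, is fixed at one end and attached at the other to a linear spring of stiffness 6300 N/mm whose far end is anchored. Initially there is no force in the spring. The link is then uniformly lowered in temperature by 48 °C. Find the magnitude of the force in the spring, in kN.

P ≈ 0.555 kN

If the spring were absent the link would shorten by αΔT L = 1.3×10⁻⁶ × 48 × 1525 = 0.09516 mm.
With a force P in the spring, the elastic change of the link is PL/(AE) and that of the spring is P/k; compatibility requires their sum to equal δ_free.
So P = δ_free / [L/(AE) + 1/k] = 0.09516 / [ 1525/(825×145×10³) + 1/(6300) ].
P = 0.09516 / 0.0001715 = 554.9 N.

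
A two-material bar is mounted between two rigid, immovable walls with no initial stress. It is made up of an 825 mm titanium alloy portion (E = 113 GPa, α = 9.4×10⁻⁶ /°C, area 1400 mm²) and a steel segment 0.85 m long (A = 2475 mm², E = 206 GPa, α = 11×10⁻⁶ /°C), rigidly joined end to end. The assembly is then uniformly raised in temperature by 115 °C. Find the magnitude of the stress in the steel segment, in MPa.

With the walls removed the bar would change length by δ_free = Σ αᵢΔT Lᵢ = 9.4×10⁻⁶×115×825 + 11×10⁻⁶×115×850 = 1.967 mm.
The rigid supports impose zero overall length change; the single axial force P common to all segments must satisfy P Σ Lᵢ/(AᵢEᵢ) = δ_free.
Σ Lᵢ/(AᵢEᵢ) = 825/(1400×113×10³) + 850/(2475×206×10³) = 6.882×10⁻⁶ mm/N.
Hence P = δ_free / Σ(L/AE) = 1.967/6.882×10⁻⁶ = 285.8 kN (compressive).
σ_{steel} = P / A = 285800 / 2475 = 115.5 MPa.

σ ≈ 115 MPa (compressive)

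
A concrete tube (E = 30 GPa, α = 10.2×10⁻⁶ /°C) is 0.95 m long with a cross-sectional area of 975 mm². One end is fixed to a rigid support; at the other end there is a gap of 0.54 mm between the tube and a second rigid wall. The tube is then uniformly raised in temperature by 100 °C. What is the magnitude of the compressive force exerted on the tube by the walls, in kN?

Unrestrained expansion: δ_free = αΔT L = 10.2×10⁻⁶ × 100 × 950 = 0.969 mm.
After closing the 0.54 mm clearance, 0.969 − 0.54 = 0.429 mm of expansion remains to be suppressed by the wall.
That suppressed elongation corresponds to σ = E·Δ/L = 30×10³ × 0.429/950 = 13.55 MPa.
Force on the wall = σA = 13.55 × 975 mm² = 13.21 kN.

P ≈ 13.2 kN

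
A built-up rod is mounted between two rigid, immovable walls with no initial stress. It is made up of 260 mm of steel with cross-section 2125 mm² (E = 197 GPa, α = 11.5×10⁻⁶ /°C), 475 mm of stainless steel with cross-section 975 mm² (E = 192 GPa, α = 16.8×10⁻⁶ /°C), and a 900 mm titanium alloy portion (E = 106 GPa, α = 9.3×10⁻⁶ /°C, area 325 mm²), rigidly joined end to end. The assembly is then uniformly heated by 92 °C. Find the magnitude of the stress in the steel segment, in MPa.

If the supports were absent, the total length change would be Σ αᵢΔT Lᵢ = 11.5×10⁻⁶×92×260 + 16.8×10⁻⁶×92×475 + 9.3×10⁻⁶×92×900 = 1.779 mm.
The walls prevent any net length change, so an axial force P (same in every segment) develops. Compatibility: P · Σ Lᵢ/(AᵢEᵢ) = δ_free.
The series flexibility is Σ Lᵢ/(AᵢEᵢ) = 260/(2125×197×10³) + 475/(975×192×10³) + 900/(325×106×10³) = 2.928×10⁻⁵ mm/N.
So P = 1.779 / 2.928×10⁻⁵ = 60.76 kN, compressive.
σ_{steel} = P / A = 60760 / 2125 = 28.59 MPa.

σ ≈ 28.6 MPa (compressive)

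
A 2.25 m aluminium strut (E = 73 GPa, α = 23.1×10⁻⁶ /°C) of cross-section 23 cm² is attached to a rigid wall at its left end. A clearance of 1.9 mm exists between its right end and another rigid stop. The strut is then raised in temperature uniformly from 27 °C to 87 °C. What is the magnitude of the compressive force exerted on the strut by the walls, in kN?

Free thermal elongation = αΔT L = 23.1×10⁻⁶ × 60 × 2250 = 3.118 mm.
After closing the 1.9 mm clearance, 3.118 − 1.9 = 1.218 mm of expansion remains to be suppressed by the wall.
Compatibility: PL/(AE) = 1.218 mm, so σ = P/A = E × (1.218/2250) = 39.53 MPa.
Force on the wall = σA = 39.53 × 2300 mm² = 90.93 kN.

P ≈ 90.9 kN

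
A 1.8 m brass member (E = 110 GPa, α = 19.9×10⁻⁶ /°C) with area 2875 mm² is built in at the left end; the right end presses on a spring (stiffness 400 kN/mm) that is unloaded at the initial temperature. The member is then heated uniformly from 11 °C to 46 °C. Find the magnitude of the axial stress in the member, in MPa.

If the spring were absent the member would lengthen by αΔT L = 19.9×10⁻⁶ × 35 × 1800 = 1.254 mm.
With a force P in the spring, the elastic change of the member is PL/(AE) and that of the spring is P/k; compatibility requires their sum to equal δ_free.
So P = δ_free / [L/(AE) + 1/k] = 1.254 / [ 1800/(2875×110×10³) + 1/(400×10³) ].
P = 1.254 / 8.192×10⁻⁶ = 153000 N.
σ = P/A = 153000/2875 = 53.23 MPa.

σ ≈ 53.2 MPa (compressive)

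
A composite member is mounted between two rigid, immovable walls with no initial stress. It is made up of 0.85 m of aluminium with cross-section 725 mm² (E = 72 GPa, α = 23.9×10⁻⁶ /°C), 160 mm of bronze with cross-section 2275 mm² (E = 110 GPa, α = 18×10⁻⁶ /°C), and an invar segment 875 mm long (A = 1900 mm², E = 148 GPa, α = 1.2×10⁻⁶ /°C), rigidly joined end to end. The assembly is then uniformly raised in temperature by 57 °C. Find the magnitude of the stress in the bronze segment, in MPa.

If the supports were absent, the total length change would be Σ αᵢΔT Lᵢ = 23.9×10⁻⁶×57×850 + 18×10⁻⁶×57×160 + 1.2×10⁻⁶×57×875 = 1.382 mm.
The walls prevent any net length change, so an axial force P (same in every segment) develops. Compatibility: P · Σ Lᵢ/(AᵢEᵢ) = δ_free.
The series flexibility is Σ Lᵢ/(AᵢEᵢ) = 850/(725×72×10³) + 160/(2275×110×10³) + 875/(1900×148×10³) = 2.003×10⁻⁵ mm/N.
So P = 1.382 / 2.003×10⁻⁵ = 68.98 kN, compressive.
σ_{bronze} = P / A = 68980 / 2275 = 30.32 MPa.

σ ≈ 30.3 MPa (compressive)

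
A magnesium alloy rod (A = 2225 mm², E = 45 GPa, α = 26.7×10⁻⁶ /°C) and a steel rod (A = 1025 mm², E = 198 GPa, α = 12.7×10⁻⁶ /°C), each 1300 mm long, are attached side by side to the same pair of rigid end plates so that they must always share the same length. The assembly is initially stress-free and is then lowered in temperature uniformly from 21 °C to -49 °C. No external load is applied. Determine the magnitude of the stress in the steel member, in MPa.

σ ≈ 64.1 MPa (compressive)

Equilibrium of a rigid end plate with no external load gives equal and opposite internal forces ±P in the two members. Since α_{magnesium alloy} > α_{steel}, cooling drives the magnesium alloy into tension and the steel into compression.
Equating the net (thermal + elastic) strains gives |α₁ − α₂|·ΔT = P·[1/(A₁E₁) + 1/(A₂E₂)].
|α₁ − α₂|·ΔT = 14×10⁻⁶ × 70 = 0.00098.
1/(A₁E₁) + 1/(A₂E₂) = 1/(2225×45×10³) + 1/(1025×198×10³) = 1.491×10⁻⁸ N⁻¹.
P = 0.00098 / 1.491×10⁻⁸ = 65710 N = 65.71 kN.
σ_{steel} = P/A₂ = 65710/1025 = 64.1 MPa, compressive.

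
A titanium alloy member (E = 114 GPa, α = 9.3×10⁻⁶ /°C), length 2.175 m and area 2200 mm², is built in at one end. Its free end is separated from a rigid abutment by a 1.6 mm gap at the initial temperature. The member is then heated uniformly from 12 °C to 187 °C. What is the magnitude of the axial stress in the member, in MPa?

σ ≈ 102 MPa (compressive)

Free thermal elongation = αΔT L = 9.3×10⁻⁶ × 175 × 2175 = 3.54 mm.
After closing the 1.6 mm clearance, 3.54 − 1.6 = 1.94 mm of expansion remains to be suppressed by the wall.
Compatibility: PL/(AE) = 1.94 mm, so σ = P/A = E × (1.94/2175) = 101.7 MPa.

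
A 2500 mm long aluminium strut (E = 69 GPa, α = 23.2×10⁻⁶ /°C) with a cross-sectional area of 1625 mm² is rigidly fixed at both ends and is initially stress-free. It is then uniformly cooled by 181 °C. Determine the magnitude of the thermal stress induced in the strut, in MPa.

The supports are rigid, so the total axial strain is zero. The restrained thermal strain is ε = αΔT = 23.2×10⁻⁶ × 181 = 4199.2×10⁻⁶.
σ = EαΔT = 69×10³ × 23.2×10⁻⁶ × 181 = 289.7 MPa (tensile; the strut is trying to contract).

σ ≈ 290 MPa (tensile)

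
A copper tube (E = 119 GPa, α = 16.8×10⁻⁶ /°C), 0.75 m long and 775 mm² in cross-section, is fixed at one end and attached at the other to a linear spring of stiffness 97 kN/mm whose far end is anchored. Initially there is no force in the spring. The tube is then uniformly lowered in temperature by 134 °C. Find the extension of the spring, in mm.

δ ≈ 0.944 mm

The unrestrained thermal change is αΔT L = 16.8×10⁻⁶ × 134 × 750 = 1.688 mm.
With a force P in the spring, the elastic change of the tube is PL/(AE) and that of the spring is P/k; compatibility requires their sum to equal δ_free.
P [ L/(AE) + 1/k ] = δ_free → P [ 750/(775×119×10³) + 1/(97×10³) ] = 1.688.
P = 1.688 / 1.844×10⁻⁵ = 91550 N.
Spring extension = P/k = 91550/(97×10³) = 0.9439 mm.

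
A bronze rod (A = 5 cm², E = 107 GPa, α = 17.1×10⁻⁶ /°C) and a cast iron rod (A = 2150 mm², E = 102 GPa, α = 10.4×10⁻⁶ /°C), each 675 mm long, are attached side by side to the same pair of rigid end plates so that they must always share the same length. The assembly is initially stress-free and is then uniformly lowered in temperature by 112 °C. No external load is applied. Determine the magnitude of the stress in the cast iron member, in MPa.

Equilibrium of a rigid end plate with no external load gives equal and opposite internal forces ±P in the two members. Since α_{bronze} > α_{cast iron}, cooling drives the bronze into tension and the cast iron into compression.
Equating the net (thermal + elastic) strains gives |α₁ − α₂|·ΔT = P·[1/(A₁E₁) + 1/(A₂E₂)].
|α₁ − α₂|·ΔT = 6.7×10⁻⁶ × 112 = 0.0007504.
1/(A₁E₁) + 1/(A₂E₂) = 1/(500×107×10³) + 1/(2150×102×10³) = 2.325×10⁻⁸ N⁻¹.
So P = 0.0007504 / 2.325×10⁻⁸ = 32.27 kN.
σ_{cast iron} = P/A₂ = 32270/2150 = 15.01 MPa, compressive.

σ ≈ 15 MPa (compressive)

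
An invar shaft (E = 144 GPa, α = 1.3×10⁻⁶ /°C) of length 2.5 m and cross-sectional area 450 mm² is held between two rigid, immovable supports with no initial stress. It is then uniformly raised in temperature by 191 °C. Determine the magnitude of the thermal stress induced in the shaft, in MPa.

σ ≈ 35.8 MPa (compressive)

Because both ends are immovable the net strain is zero, and the suppressed thermal strain is αΔT = 1.3×10⁻⁶ × 191 = 248.3×10⁻⁶.
The stress required to suppress this strain is σ = Eε = 144×10³ × 248.3×10⁻⁶ = 35.76 MPa, compressive since the shaft is trying to expand.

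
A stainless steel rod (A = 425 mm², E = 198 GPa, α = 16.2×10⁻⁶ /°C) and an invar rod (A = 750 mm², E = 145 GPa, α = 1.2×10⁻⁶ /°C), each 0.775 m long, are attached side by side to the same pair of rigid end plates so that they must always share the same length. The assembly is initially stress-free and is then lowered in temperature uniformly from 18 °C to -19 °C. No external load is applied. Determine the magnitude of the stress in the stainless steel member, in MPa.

Both members must finish at the same length. With the larger α, the stainless steel tends to over-contract; the plates restrain it, putting the stainless steel in tension and the invar in compression. With no external load the two internal forces are equal and opposite, magnitude P.
Compatibility of the two members (thermal + elastic change equal): (α₁ − α₂)ΔT = P·[1/(A₁E₁) + 1/(A₂E₂)].
|α₁ − α₂|·ΔT = 15×10⁻⁶ × 37 = 0.000555.
1/(A₁E₁) + 1/(A₂E₂) = 1/(425×198×10³) + 1/(750×145×10³) = 2.108×10⁻⁸ N⁻¹.
So P = 0.000555 / 2.108×10⁻⁸ = 26.33 kN.
σ_{stainless steel} = P/A₁ = 26330/425 = 61.95 MPa, tensile.

σ ≈ 62 MPa (tensile)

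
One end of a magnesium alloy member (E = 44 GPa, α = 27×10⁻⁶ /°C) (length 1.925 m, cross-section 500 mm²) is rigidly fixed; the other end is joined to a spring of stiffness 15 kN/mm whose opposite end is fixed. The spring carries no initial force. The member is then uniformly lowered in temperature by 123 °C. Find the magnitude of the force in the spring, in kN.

If the spring were absent the member would shorten by αΔT L = 27×10⁻⁶ × 123 × 1925 = 6.393 mm.
Let P be the tensile force in the spring. The member extends elastically by PL/(AE) and the spring stretches by P/k; together these equal δ_free.
So P = δ_free / [L/(AE) + 1/k] = 6.393 / [ 1925/(500×44×10³) + 1/(15×10³) ].
P = 6.393 / 0.0001542 = 41470 N.

P ≈ 41.5 kN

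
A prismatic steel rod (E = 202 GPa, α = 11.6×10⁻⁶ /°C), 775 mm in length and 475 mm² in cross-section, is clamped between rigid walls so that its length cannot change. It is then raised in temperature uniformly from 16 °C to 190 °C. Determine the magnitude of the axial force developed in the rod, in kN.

Full restraint means ε = 0, so the stress is σ = EαΔT = 202×10³ × 11.6×10⁻⁶ × 174 = 407.7 MPa.
P = AEαΔT = 475 × 202×10³ × 11.6×10⁻⁶ × 174 = 193.7 kN (compressive).

P ≈ 194 kN (compressive)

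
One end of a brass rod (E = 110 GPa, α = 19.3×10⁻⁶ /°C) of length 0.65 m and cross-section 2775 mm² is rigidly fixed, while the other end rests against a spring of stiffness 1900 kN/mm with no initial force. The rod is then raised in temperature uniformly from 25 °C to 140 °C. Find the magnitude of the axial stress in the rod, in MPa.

If the spring were absent the rod would lengthen by αΔT L = 19.3×10⁻⁶ × 115 × 650 = 1.443 mm.
With a force P in the spring, the elastic change of the rod is PL/(AE) and that of the spring is P/k; compatibility requires their sum to equal δ_free.
P [ L/(AE) + 1/k ] = δ_free → P [ 650/(2775×110×10³) + 1/(1900×10³) ] = 1.443.
P = 1.443 / 2.656×10⁻⁶ = 543200 N.
σ = P/A = 543200/2775 = 195.8 MPa.

σ ≈ 196 MPa (compressive)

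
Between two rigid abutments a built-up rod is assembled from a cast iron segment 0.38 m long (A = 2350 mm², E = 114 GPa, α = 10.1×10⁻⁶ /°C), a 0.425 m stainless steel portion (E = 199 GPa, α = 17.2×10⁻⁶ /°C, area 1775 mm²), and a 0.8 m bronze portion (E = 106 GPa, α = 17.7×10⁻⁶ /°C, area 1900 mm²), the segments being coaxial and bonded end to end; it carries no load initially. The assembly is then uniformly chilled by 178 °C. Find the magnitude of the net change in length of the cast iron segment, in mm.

|ΔL| ≈ 0.286 mm

If the supports were absent, the total length change would be Σ αᵢΔT Lᵢ = 10.1×10⁻⁶×178×380 + 17.2×10⁻⁶×178×425 + 17.7×10⁻⁶×178×800 = 4.505 mm.
The walls prevent any net length change, so an axial force P (same in every segment) develops. Compatibility: P · Σ Lᵢ/(AᵢEᵢ) = δ_free.
The series flexibility is Σ Lᵢ/(AᵢEᵢ) = 380/(2350×114×10³) + 425/(1775×199×10³) + 800/(1900×106×10³) = 6.594×10⁻⁶ mm/N.
P = 4.505 / 6.594×10⁻⁶ = 683200 N = 683.2 kN, tensile.
For the cast iron segment, free thermal change = 10.1×10⁻⁶×178×380 = 0.6832 mm and elastic change from P = 683200×380/(2350×114×10³) = 0.9691 mm; these oppose, so the net change is 0.286 mm (segment lengthens).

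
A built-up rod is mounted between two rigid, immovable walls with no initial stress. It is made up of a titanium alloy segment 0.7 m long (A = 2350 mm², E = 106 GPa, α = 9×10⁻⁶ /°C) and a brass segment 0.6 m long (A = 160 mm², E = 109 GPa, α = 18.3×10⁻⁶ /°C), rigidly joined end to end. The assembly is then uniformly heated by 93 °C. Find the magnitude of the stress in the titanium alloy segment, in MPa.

Free thermal expansion of the whole bar: Σ αᵢΔT Lᵢ = 9×10⁻⁶×93×700 + 18.3×10⁻⁶×93×600 = 1.607 mm.
The walls prevent any net length change, so an axial force P (same in every segment) develops. Compatibility: P · Σ Lᵢ/(AᵢEᵢ) = δ_free.
Σ Lᵢ/(AᵢEᵢ) = 700/(2350×106×10³) + 600/(160×109×10³) = 3.721×10⁻⁵ mm/N.
So P = 1.607 / 3.721×10⁻⁵ = 43.18 kN, compressive.
σ_{titanium alloy} = P / A = 43180 / 2350 = 18.38 MPa.

σ ≈ 18.4 MPa (compressive)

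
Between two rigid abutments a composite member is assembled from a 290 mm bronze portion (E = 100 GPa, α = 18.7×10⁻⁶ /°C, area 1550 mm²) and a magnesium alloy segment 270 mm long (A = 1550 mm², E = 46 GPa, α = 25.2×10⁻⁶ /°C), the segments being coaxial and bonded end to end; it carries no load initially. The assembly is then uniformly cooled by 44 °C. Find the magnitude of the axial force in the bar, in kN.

With the walls removed the bar would change length by δ_free = Σ αᵢΔT Lᵢ = 18.7×10⁻⁶×44×290 + 25.2×10⁻⁶×44×270 = 0.538 mm.
The rigid supports impose zero overall length change; the single axial force P common to all segments must satisfy P Σ Lᵢ/(AᵢEᵢ) = δ_free.
Σ Lᵢ/(AᵢEᵢ) = 290/(1550×100×10³) + 270/(1550×46×10³) = 5.658×10⁻⁶ mm/N.
So P = 0.538 / 5.658×10⁻⁶ = 95.09 kN, tensile.

P ≈ 95.1 kN (tensile)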